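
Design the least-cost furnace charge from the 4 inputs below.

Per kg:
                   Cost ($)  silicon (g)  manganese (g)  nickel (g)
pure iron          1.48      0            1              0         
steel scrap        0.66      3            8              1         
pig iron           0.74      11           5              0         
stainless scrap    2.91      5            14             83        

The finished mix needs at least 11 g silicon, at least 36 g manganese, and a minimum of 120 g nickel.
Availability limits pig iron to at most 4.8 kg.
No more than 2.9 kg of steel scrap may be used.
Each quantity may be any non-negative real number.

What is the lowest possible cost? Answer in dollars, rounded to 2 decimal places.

This is a linear program. Let x1 = kg of pure iron, x2 = kg of steel scrap, x3 = kg of pig iron, x4 = kg of stainless scrap.
Minimise 1.48x1 + 0.66x2 + 0.74x3 + 2.91x4 s.t.:
  3x2 + 11x3 + 5x4 ≥ 11   (silicon)
  1x1 + 8x2 + 5x3 + 14x4 ≥ 36   (manganese)
  1x2 + 83x4 ≥ 120   (nickel)
  x3 ≤ 4.8
  x2 ≤ 2.9
  x1, x2, x3, x4 ≥ 0.
At the optimum only steel scrap, stainless scrap are positive (pure iron, pig iron = 0). Binding constraints: manganese and nickel.
Optimal quantities: steel scrap = 2.0123 kg, stainless scrap = 1.4215 kg.
Cost = 0.66·2.0123 + 2.91·1.4215 = 5.4647.

$5.46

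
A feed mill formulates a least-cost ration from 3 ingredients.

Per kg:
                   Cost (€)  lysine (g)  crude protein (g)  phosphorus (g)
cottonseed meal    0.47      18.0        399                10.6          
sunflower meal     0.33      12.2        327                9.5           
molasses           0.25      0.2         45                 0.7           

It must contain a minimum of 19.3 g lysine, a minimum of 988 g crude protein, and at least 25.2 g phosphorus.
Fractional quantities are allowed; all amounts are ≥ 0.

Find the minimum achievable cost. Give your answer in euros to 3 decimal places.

€0.997

Treat it as an LP. Let x1 = kg of cottonseed meal, x2 = kg of sunflower meal, x3 = kg of molasses.
min 0.47x1 + 0.33x2 + 0.25x3 s.t.:
  18x1 + 12.2x2 + 0.2x3 ≥ 19.3   (lysine)
  399x1 + 327x2 + 45x3 ≥ 988   (crude protein)
  10.6x1 + 9.5x2 + 0.7x3 ≥ 25.2   (phosphorus)
  x1, x2, x3 ≥ 0.
The cheapest feasible vertex uses only sunflower meal; cottonseed meal, molasses are not used. Binding constraint: crude protein.
That vertex is x2 = 3.021.
Objective = 0.33·3.021 = 0.99693.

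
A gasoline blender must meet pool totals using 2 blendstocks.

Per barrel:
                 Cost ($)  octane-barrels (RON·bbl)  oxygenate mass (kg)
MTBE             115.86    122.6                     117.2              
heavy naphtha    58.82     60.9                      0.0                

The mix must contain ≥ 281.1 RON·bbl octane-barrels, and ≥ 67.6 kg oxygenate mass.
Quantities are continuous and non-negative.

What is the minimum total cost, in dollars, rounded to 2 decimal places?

Set it up as a linear program. Let x1 = barrels of MTBE, x2 = barrels of heavy naphtha.
Minimize 115.86x1 + 58.82x2 with:
  122.6x1 + 60.9x2 ≥ 281.1   (octane-barrels)
  117.2x1 ≥ 67.6   (oxygenate mass)
  x1, x2 ≥ 0.
At the optimum only MTBE is positive (heavy naphtha = 0). Binding constraint: octane-barrels.
Solving gives x1 = 2.29282.
Cost = 115.86·2.29282 = 265.6461.

$265.65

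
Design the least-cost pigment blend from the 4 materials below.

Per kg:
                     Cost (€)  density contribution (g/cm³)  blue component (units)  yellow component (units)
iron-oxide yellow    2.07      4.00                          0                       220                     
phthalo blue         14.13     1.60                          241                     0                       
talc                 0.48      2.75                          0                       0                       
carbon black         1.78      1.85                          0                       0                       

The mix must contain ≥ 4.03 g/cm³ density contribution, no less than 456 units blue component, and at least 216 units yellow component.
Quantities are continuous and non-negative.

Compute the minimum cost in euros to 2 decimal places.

Set it up as a linear program. Let x1 = kg of iron-oxide yellow, x2 = kg of phthalo blue, x3 = kg of talc, x4 = kg of carbon black.
min 2.07x1 + 14.13x2 + 0.48x3 + 1.78x4 s.t.:
  4x1 + 1.6x2 + 2.75x3 + 1.85x4 ≥ 4.03   (density contribution)
  241x2 ≥ 456   (blue component)
  220x1 ≥ 216   (yellow component)
  x1, x2, x3, x4 ≥ 0.
At the optimum only iron-oxide yellow, phthalo blue are positive (talc, carbon black = 0). The blue component and yellow component requirements are met with equality.
So iron-oxide yellow = 0.9818 kg, phthalo blue = 1.892 kg.
Hence cost = 2.07·0.9818 + 14.13·1.892 = €28.7663.

€28.77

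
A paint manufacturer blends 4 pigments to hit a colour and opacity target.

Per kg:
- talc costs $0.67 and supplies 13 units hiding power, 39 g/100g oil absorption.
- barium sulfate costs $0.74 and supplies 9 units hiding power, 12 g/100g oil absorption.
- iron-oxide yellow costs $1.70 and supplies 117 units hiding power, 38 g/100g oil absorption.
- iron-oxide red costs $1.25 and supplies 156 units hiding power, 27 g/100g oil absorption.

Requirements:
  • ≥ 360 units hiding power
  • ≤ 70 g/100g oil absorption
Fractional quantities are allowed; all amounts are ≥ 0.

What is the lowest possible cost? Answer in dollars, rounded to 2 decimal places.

$2.88

Treat it as an LP. Let x1 = kg of talc, x2 = kg of barium sulfate, x3 = kg of iron-oxide yellow, x4 = kg of iron-oxide red.
Minimize 0.67x1 + 0.74x2 + 1.7x3 + 1.25x4 subject to:
  13x1 + 9x2 + 117x3 + 156x4 ≥ 360   (hiding power)
  39x1 + 12x2 + 38x3 + 27x4 ≤ 70   (oil absorption)
  x1, x2, x3, x4 ≥ 0.
The optimal basis is {iron-oxide red}; talc, barium sulfate, iron-oxide yellow drop out. Binding constraint: hiding power.
That vertex is x4 = 2.3077.
Total cost: 1.25·2.3077 = 2.8846.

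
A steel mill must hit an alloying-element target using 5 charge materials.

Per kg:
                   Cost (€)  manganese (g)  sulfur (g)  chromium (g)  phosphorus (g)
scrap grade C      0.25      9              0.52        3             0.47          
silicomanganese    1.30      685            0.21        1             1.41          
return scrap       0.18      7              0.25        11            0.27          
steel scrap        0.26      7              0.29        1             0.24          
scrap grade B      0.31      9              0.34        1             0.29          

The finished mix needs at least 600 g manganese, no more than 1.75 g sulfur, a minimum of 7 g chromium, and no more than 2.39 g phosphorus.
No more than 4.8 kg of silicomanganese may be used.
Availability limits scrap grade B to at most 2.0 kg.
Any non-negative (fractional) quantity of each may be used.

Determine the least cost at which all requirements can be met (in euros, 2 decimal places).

€1.23

Let x1 = kg of scrap grade C, x2 = kg of silicomanganese, x3 = kg of return scrap, x4 = kg of steel scrap, x5 = kg of scrap grade B.
Minimise 0.25x1 + 1.3x2 + 0.18x3 + 0.26x4 + 0.31x5 subject to:
  9x1 + 685x2 + 7x3 + 7x4 + 9x5 ≥ 600   (manganese)
  0.52x1 + 0.21x2 + 0.25x3 + 0.29x4 + 0.34x5 ≤ 1.75   (sulfur)
  3x1 + 1x2 + 11x3 + 1x4 + 1x5 ≥ 7   (chromium)
  0.47x1 + 1.41x2 + 0.27x3 + 0.24x4 + 0.29x5 ≤ 2.39   (phosphorus)
  x2 ≤ 4.8
  x5 ≤ 2
  x1, x2, x3, x4, x5 ≥ 0.
The cheapest feasible vertex uses only silicomanganese, return scrap; scrap grade C, steel scrap, scrap grade B are not used. Binding constraints: manganese and chromium.
So silicomanganese = 0.8702 kg, return scrap = 0.5573 kg.
Cost = 1.3·0.8702 + 0.18·0.5573 = 1.2316.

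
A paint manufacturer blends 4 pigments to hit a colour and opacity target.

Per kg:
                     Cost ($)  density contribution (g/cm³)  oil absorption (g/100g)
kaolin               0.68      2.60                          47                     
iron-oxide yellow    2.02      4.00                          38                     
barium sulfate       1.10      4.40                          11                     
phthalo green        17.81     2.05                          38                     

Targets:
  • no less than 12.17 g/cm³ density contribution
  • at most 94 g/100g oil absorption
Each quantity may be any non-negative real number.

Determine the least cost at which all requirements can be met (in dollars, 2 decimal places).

Let x1 = kg of kaolin, x2 = kg of iron-oxide yellow, x3 = kg of barium sulfate, x4 = kg of phthalo green.
Minimise 0.68x1 + 2.02x2 + 1.1x3 + 17.81x4 subject to:
  2.6x1 + 4x2 + 4.4x3 + 2.05x4 ≥ 12.17   (density contribution)
  47x1 + 38x2 + 11x3 + 38x4 ≤ 94   (oil absorption)
  x1, x2, x3, x4 ≥ 0.
At the optimum only barium sulfate is positive (kaolin, iron-oxide yellow, phthalo green = 0). Binding constraint: density contribution.
That vertex is x3 = 2.766.
Objective = 1.1·2.766 = 3.0426.

$3.04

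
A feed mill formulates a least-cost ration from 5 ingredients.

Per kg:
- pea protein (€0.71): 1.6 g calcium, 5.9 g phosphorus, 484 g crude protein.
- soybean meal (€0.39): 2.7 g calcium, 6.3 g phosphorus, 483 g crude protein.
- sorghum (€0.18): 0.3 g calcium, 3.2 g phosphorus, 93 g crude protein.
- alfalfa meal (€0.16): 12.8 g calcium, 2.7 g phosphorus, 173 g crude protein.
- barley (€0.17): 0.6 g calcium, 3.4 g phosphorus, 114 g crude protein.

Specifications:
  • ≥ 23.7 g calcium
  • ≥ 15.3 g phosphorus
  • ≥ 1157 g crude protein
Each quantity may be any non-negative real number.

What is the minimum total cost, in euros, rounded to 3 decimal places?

€0.964

This is a linear program. Let x1 = kg of pea protein, x2 = kg of soybean meal, x3 = kg of sorghum, x4 = kg of alfalfa meal, x5 = kg of barley.
min 0.71x1 + 0.39x2 + 0.18x3 + 0.16x4 + 0.17x5 s.t.:
  1.6x1 + 2.7x2 + 0.3x3 + 12.8x4 + 0.6x5 ≥ 23.7   (calcium)
  5.9x1 + 6.3x2 + 3.2x3 + 2.7x4 + 3.4x5 ≥ 15.3   (phosphorus)
  484x1 + 483x2 + 93x3 + 173x4 + 114x5 ≥ 1157   (crude protein)
  x1, x2, x3, x4, x5 ≥ 0.
At the optimum only soybean meal, alfalfa meal are positive (pea protein, sorghum, barley = 0). The calcium and crude protein requirements are met with equality.
Solving gives x2 = 1.874, x4 = 1.456.
Objective = 0.39·1.874 + 0.16·1.456 = 0.96382.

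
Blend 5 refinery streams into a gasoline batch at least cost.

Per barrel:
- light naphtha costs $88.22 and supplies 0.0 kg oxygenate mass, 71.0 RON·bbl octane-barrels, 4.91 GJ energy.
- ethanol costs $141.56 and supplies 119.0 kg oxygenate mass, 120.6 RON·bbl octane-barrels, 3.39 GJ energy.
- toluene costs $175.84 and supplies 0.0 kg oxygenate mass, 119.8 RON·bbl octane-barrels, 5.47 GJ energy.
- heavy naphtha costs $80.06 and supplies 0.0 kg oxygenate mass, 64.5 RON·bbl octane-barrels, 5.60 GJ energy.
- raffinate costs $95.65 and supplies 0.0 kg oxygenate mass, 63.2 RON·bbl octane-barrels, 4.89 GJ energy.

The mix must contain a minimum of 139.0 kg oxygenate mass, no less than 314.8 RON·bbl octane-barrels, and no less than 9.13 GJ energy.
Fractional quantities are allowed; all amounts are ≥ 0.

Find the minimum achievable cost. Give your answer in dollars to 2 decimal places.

$369.83

Let x1 = barrels of light naphtha, x2 = barrels of ethanol, x3 = barrels of toluene, x4 = barrels of heavy naphtha, x5 = barrels of raffinate.
min 88.22x1 + 141.56x2 + 175.84x3 + 80.06x4 + 95.65x5 s.t.:
  119x2 ≥ 139   (oxygenate mass)
  71x1 + 120.6x2 + 119.8x3 + 64.5x4 + 63.2x5 ≥ 314.8   (octane-barrels)
  4.91x1 + 3.39x2 + 5.47x3 + 5.6x4 + 4.89x5 ≥ 9.13   (energy)
  x1, x2, x3, x4, x5 ≥ 0.
At the optimum only ethanol, heavy naphtha are positive (light naphtha, toluene, raffinate = 0). Binding constraints: octane-barrels and energy.
That vertex is x2 = 2.57058, x4 = 0.0742405.
Objective = 141.56·2.57058 + 80.06·0.0742405 = 369.834999.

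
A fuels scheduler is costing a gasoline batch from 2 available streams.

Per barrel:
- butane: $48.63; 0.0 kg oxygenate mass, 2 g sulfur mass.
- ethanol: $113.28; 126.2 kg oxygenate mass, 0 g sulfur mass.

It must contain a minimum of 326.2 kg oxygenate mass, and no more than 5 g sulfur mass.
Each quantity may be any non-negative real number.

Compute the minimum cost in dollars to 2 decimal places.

$292.80

Let x1 = barrels of butane, x2 = barrels of ethanol.
Minimize 48.63x1 + 113.28x2 with:
  126.2x2 ≥ 326.2   (oxygenate mass)
  2x1 ≤ 5   (sulfur mass)
  x1, x2 ≥ 0.
At the optimum only ethanol is positive (butane = 0). Binding constraint: oxygenate mass.
That vertex is x2 = 2.584786.
Hence cost = 113.28·2.584786 = $292.8046.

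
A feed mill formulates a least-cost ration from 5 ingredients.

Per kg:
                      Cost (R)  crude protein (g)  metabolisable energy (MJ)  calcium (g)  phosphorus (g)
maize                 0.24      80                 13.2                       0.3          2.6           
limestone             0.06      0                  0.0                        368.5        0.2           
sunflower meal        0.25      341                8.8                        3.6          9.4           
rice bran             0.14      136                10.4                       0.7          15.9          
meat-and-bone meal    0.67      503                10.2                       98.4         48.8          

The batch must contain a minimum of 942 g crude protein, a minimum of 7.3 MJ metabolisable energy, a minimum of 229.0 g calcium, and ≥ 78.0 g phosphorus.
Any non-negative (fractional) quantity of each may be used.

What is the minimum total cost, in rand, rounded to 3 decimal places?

Treat it as an LP. Let x1 = kg of maize, x2 = kg of limestone, x3 = kg of sunflower meal, x4 = kg of rice bran, x5 = kg of meat-and-bone meal.
min 0.24x1 + 0.06x2 + 0.25x3 + 0.14x4 + 0.67x5 s.t.:
  80x1 + 341x3 + 136x4 + 503x5 ≥ 942   (crude protein)
  13.2x1 + 8.8x3 + 10.4x4 + 10.2x5 ≥ 7.3   (metabolisable energy)
  0.3x1 + 368.5x2 + 3.6x3 + 0.7x4 + 98.4x5 ≥ 229   (calcium)
  2.6x1 + 0.2x2 + 9.4x3 + 15.9x4 + 48.8x5 ≥ 78   (phosphorus)
  x1, x2, x3, x4, x5 ≥ 0.
At the optimum only limestone, sunflower meal, rice bran are positive (maize, meat-and-bone meal = 0). The crude protein, calcium, phosphorus requirements are met with equality.
Optimal quantities: limestone = 0.603 kg, sunflower meal = 1.059 kg, rice bran = 4.272 kg.
Objective = 0.06·0.603 + 0.25·1.059 + 0.14·4.272 = 0.89901.

R0.899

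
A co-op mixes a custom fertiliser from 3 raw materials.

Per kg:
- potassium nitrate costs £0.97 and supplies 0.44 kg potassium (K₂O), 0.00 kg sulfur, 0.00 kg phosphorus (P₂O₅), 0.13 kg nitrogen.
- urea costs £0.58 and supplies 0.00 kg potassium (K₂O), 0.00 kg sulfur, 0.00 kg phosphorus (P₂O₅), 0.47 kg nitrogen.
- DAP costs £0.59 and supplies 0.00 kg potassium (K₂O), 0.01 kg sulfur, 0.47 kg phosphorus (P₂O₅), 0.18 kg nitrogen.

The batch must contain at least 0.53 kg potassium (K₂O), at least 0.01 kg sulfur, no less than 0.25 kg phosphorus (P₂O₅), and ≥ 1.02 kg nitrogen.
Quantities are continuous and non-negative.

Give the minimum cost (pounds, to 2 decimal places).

£2.60

Let x1 = kg of potassium nitrate, x2 = kg of urea, x3 = kg of DAP.
Minimise 0.97x1 + 0.58x2 + 0.59x3 subject to:
  0.44x1 ≥ 0.53   (potassium (K₂O))
  0.01x3 ≥ 0.01   (sulfur)
  0.47x3 ≥ 0.25   (phosphorus (P₂O₅))
  0.13x1 + 0.47x2 + 0.18x3 ≥ 1.02   (nitrogen)
  x1, x2, x3 ≥ 0.
The optimal mix uses every input. There the potassium (K₂O), sulfur, nitrogen constraints are tight.
That vertex is x1 = 1.205, x2 = 1.454, x3 = 1.
Total cost: 0.97·1.205 + 0.58·1.454 + 0.59·1 = 2.6022.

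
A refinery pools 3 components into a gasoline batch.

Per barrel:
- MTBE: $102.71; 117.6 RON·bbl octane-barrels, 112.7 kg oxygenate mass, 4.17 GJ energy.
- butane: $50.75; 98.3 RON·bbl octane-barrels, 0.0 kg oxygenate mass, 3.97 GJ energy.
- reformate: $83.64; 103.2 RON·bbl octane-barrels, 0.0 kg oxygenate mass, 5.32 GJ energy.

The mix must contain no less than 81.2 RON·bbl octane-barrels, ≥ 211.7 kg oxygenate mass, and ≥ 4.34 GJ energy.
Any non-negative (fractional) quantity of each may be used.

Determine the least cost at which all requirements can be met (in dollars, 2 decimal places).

$192.93

Treat it as an LP. Let x1 = barrels of MTBE, x2 = barrels of butane, x3 = barrels of reformate.
min 102.71x1 + 50.75x2 + 83.64x3 with:
  117.6x1 + 98.3x2 + 103.2x3 ≥ 81.2   (octane-barrels)
  112.7x1 ≥ 211.7   (oxygenate mass)
  4.17x1 + 3.97x2 + 5.32x3 ≥ 4.34   (energy)
  x1, x2, x3 ≥ 0.
At the optimum only MTBE is positive (butane, reformate = 0). Binding constraint: oxygenate mass.
Solving gives x1 = 1.8784.
Cost = 102.71·1.8784 = 192.9305.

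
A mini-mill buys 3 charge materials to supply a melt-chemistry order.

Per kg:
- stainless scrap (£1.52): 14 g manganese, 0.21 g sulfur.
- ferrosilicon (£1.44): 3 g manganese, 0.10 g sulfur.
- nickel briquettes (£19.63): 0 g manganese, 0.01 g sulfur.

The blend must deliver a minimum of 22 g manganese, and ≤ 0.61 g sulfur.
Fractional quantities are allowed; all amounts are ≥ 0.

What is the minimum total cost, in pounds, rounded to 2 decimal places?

Set it up as a linear program. Let x1 = kg of stainless scrap, x2 = kg of ferrosilicon, x3 = kg of nickel briquettes.
Minimize 1.52x1 + 1.44x2 + 19.63x3 s.t.:
  14x1 + 3x2 ≥ 22   (manganese)
  0.21x1 + 0.1x2 + 0.01x3 ≤ 0.61   (sulfur)
  x1, x2, x3 ≥ 0.
The cheapest feasible vertex uses only stainless scrap; ferrosilicon, nickel briquettes are not used. There the manganese constraint is tight.
Optimal quantities: stainless scrap = 1.571 kg.
Cost = 1.52·1.571 = 2.3879.

£2.39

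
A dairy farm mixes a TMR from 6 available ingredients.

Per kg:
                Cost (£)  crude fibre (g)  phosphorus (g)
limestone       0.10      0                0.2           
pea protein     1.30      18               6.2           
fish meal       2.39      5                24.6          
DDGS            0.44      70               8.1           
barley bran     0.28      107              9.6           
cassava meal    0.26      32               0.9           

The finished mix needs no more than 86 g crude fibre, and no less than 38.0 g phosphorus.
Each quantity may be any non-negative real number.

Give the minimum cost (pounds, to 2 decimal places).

£3.21

Let x1 = kg of limestone, x2 = kg of pea protein, x3 = kg of fish meal, x4 = kg of DDGS, x5 = kg of barley bran, x6 = kg of cassava meal.
Minimise 0.1x1 + 1.3x2 + 2.39x3 + 0.44x4 + 0.28x5 + 0.26x6 subject to:
  18x2 + 5x3 + 70x4 + 107x5 + 32x6 ≤ 86   (crude fibre)
  0.2x1 + 6.2x2 + 24.6x3 + 8.1x4 + 9.6x5 + 0.9x6 ≥ 38   (phosphorus)
  x1, x2, x3, x4, x5, x6 ≥ 0.
The minimum-cost mix takes nothing from limestone, pea protein, DDGS, cassava meal — only fish meal, barley bran. There the crude fibre and phosphorus constraints are tight.
Solving gives x3 = 1.254, x5 = 0.7451.
Total cost: 2.39·1.254 + 0.28·0.7451 = 3.2057.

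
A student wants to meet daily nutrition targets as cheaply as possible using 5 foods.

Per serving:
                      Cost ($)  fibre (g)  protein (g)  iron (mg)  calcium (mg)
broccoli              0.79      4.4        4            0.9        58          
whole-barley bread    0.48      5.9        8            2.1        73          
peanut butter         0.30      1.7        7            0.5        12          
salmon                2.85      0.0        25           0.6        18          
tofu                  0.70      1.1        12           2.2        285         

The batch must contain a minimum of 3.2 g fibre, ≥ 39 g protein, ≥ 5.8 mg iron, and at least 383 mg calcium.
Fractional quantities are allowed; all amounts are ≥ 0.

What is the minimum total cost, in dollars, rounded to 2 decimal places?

Treat it as an LP. Let x1 = servings of broccoli, x2 = servings of whole-barley bread, x3 = servings of peanut butter, x4 = servings of salmon, x5 = servings of tofu.
min 0.79x1 + 0.48x2 + 0.3x3 + 2.85x4 + 0.7x5 subject to:
  4.4x1 + 5.9x2 + 1.7x3 + 1.1x5 ≥ 3.2   (fibre)
  4x1 + 8x2 + 7x3 + 25x4 + 12x5 ≥ 39   (protein)
  0.9x1 + 2.1x2 + 0.5x3 + 0.6x4 + 2.2x5 ≥ 5.8   (iron)
  58x1 + 73x2 + 12x3 + 18x4 + 285x5 ≥ 383   (calcium)
  x1, x2, x3, x4, x5 ≥ 0.
The cheapest feasible vertex uses only whole-barley bread, peanut butter, tofu; broccoli, salmon are not used. There the protein, iron, calcium constraints are tight.
Solving gives x2 = 1.148, x3 = 2.651, x5 = 0.9383.
Objective = 0.48·1.148 + 0.3·2.651 + 0.7·0.9383 = 2.0032.

$2.00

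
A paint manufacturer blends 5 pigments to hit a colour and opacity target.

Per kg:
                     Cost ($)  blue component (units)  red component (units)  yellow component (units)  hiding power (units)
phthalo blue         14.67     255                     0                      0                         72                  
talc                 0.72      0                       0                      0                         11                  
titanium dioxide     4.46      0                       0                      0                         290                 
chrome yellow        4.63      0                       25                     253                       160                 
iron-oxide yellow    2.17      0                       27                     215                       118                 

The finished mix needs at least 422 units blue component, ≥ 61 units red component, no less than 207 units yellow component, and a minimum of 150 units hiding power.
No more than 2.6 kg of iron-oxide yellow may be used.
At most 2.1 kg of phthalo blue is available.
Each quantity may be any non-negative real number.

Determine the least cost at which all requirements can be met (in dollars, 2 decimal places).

This is a linear program. Let x1 = kg of phthalo blue, x2 = kg of talc, x3 = kg of titanium dioxide, x4 = kg of chrome yellow, x5 = kg of iron-oxide yellow.
Minimise 14.67x1 + 0.72x2 + 4.46x3 + 4.63x4 + 2.17x5 subject to:
  255x1 ≥ 422   (blue component)
  25x4 + 27x5 ≥ 61   (red component)
  253x4 + 215x5 ≥ 207   (yellow component)
  72x1 + 11x2 + 290x3 + 160x4 + 118x5 ≥ 150   (hiding power)
  x5 ≤ 2.6
  x1 ≤ 2.1
  x1, x2, x3, x4, x5 ≥ 0.
The optimal basis is {phthalo blue, iron-oxide yellow}; talc, titanium dioxide, chrome yellow drop out. Binding constraints: blue component and red component.
Optimal quantities: phthalo blue = 1.655 kg, iron-oxide yellow = 2.259 kg.
Cost = 14.67·1.655 + 2.17·2.259 = 29.1809.

$29.18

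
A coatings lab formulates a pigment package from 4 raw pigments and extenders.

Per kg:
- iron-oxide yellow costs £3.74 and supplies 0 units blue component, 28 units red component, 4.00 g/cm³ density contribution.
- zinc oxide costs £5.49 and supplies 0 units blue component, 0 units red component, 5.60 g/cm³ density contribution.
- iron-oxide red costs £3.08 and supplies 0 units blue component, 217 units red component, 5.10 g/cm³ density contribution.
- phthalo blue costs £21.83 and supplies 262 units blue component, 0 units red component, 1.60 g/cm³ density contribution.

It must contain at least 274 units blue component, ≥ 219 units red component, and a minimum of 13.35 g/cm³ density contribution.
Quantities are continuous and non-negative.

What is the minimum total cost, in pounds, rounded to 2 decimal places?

£29.88

Let x1 = kg of iron-oxide yellow, x2 = kg of zinc oxide, x3 = kg of iron-oxide red, x4 = kg of phthalo blue.
Minimize 3.74x1 + 5.49x2 + 3.08x3 + 21.83x4 subject to:
  262x4 ≥ 274   (blue component)
  28x1 + 217x3 ≥ 219   (red component)
  4x1 + 5.6x2 + 5.1x3 + 1.6x4 ≥ 13.35   (density contribution)
  x1, x2, x3, x4 ≥ 0.
The cheapest feasible vertex uses only iron-oxide red, phthalo blue; iron-oxide yellow, zinc oxide are not used. Binding constraints: blue component and density contribution.
That vertex is x3 = 2.2896, x4 = 1.0458.
Hence cost = 3.08·2.2896 + 21.83·1.0458 = £29.8818.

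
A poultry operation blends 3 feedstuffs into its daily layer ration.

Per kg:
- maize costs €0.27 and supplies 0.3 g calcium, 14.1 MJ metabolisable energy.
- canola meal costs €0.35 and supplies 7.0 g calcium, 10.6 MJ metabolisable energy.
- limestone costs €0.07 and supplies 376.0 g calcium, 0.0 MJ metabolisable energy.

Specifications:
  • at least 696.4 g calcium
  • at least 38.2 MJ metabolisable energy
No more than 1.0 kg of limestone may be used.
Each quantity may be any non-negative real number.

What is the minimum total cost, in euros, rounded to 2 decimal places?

€16.09

Set it up as a linear program. Let x1 = kg of maize, x2 = kg of canola meal, x3 = kg of limestone.
Minimize 0.27x1 + 0.35x2 + 0.07x3 with:
  0.3x1 + 7x2 + 376x3 ≥ 696.4   (calcium)
  14.1x1 + 10.6x2 ≥ 38.2   (metabolisable energy)
  x3 ≤ 1
  x1, x2, x3 ≥ 0.
The minimum-cost mix takes nothing from maize — only canola meal, limestone. There the calcium and the limestone cap constraints are tight.
Solving gives x2 = 45.77, x3 = 1.
Hence cost = 0.35·45.77 + 0.07·1 = €16.0895.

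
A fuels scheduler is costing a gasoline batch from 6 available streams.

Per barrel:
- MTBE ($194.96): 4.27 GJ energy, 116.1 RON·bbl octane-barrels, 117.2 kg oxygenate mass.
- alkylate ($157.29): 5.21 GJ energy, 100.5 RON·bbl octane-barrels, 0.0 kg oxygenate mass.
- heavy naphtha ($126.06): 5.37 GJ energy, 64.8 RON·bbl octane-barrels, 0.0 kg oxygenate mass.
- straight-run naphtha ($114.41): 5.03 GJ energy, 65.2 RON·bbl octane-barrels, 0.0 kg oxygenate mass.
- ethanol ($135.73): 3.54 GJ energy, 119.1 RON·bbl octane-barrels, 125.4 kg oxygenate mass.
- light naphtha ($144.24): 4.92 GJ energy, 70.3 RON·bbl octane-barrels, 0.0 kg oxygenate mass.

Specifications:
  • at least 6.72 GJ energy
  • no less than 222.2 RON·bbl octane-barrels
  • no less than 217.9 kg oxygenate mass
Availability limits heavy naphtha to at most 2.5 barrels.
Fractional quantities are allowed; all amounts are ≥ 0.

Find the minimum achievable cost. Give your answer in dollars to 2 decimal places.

$254.72

Set it up as a linear program. Let x1 = barrels of MTBE, x2 = barrels of alkylate, x3 = barrels of heavy naphtha, x4 = barrels of straight-run naphtha, x5 = barrels of ethanol, x6 = barrels of light naphtha.
Minimize 194.96x1 + 157.29x2 + 126.06x3 + 114.41x4 + 135.73x5 + 144.24x6 s.t.:
  4.27x1 + 5.21x2 + 5.37x3 + 5.03x4 + 3.54x5 + 4.92x6 ≥ 6.72   (energy)
  116.1x1 + 100.5x2 + 64.8x3 + 65.2x4 + 119.1x5 + 70.3x6 ≥ 222.2   (octane-barrels)
  117.2x1 + 125.4x5 ≥ 217.9   (oxygenate mass)
  x3 ≤ 2.5
  x1, x2, x3, x4, x5, x6 ≥ 0.
At the optimum only straight-run naphtha, ethanol are positive (MTBE, alkylate, heavy naphtha, light naphtha = 0). Binding constraints: energy and octane-barrels.
That vertex is x4 = 0.03737526, x5 = 1.845198.
Hence cost = 114.41·0.03737526 + 135.73·1.845198 = $254.7248.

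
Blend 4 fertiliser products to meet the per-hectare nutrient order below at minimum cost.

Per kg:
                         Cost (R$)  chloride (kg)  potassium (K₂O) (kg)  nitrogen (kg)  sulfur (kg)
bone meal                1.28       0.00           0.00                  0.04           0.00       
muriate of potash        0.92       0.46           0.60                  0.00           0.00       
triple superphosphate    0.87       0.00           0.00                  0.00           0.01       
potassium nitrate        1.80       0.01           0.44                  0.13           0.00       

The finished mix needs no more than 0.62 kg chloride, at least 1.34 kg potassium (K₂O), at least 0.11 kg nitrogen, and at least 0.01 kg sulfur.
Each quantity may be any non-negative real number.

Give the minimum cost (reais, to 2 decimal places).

R$4.33

Treat it as an LP. Let x1 = kg of bone meal, x2 = kg of muriate of potash, x3 = kg of triple superphosphate, x4 = kg of potassium nitrate.
Minimize 1.28x1 + 0.92x2 + 0.87x3 + 1.8x4 subject to:
  0.46x2 + 0.01x4 ≤ 0.62   (chloride)
  0.6x2 + 0.44x4 ≥ 1.34   (potassium (K₂O))
  0.04x1 + 0.13x4 ≥ 0.11   (nitrogen)
  0.01x3 ≥ 0.01   (sulfur)
  x1, x2, x3, x4 ≥ 0.
The minimum-cost mix takes nothing from bone meal — only muriate of potash, triple superphosphate, potassium nitrate. The chloride, potassium (K₂O), sulfur requirements are met with equality.
Optimal quantities: muriate of potash = 1.3208 kg, triple superphosphate = 1 kg, potassium nitrate = 1.2444 kg.
Objective = 0.92·1.3208 + 0.87·1 + 1.8·1.2444 = 4.3251.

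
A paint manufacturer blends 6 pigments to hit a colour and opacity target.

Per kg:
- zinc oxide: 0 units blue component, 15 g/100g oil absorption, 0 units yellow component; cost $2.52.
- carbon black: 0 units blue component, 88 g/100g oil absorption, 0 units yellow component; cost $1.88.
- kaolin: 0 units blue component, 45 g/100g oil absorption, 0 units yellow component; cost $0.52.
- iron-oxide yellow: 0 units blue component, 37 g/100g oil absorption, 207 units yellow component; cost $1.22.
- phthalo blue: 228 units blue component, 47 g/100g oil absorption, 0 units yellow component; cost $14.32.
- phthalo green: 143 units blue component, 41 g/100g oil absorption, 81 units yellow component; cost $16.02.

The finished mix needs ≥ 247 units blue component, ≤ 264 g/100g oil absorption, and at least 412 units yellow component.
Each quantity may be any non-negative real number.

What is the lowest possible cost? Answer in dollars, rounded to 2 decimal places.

Let x1 = kg of zinc oxide, x2 = kg of carbon black, x3 = kg of kaolin, x4 = kg of iron-oxide yellow, x5 = kg of phthalo blue, x6 = kg of phthalo green.
Minimize 2.52x1 + 1.88x2 + 0.52x3 + 1.22x4 + 14.32x5 + 16.02x6 subject to:
  228x5 + 143x6 ≥ 247   (blue component)
  15x1 + 88x2 + 45x3 + 37x4 + 47x5 + 41x6 ≤ 264   (oil absorption)
  207x4 + 81x6 ≥ 412   (yellow component)
  x1, x2, x3, x4, x5, x6 ≥ 0.
The cheapest feasible vertex uses only iron-oxide yellow, phthalo blue; zinc oxide, carbon black, kaolin, phthalo green are not used. There the blue component and yellow component constraints are tight.
That vertex is x4 = 1.99, x5 = 1.083.
Hence cost = 1.22·1.99 + 14.32·1.083 = $17.9364.

$17.94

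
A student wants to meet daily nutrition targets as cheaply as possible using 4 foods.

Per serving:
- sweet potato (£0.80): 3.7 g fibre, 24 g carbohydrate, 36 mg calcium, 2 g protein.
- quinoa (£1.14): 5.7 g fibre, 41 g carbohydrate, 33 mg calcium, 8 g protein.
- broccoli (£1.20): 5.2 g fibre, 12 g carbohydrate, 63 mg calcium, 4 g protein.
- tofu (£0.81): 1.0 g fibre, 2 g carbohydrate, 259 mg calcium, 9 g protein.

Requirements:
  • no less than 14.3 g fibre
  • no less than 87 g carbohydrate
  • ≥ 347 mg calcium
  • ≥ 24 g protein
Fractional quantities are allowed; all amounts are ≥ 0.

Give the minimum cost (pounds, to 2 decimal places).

Let x1 = servings of sweet potato, x2 = servings of quinoa, x3 = servings of broccoli, x4 = servings of tofu.
Minimise 0.8x1 + 1.14x2 + 1.2x3 + 0.81x4 s.t.:
  3.7x1 + 5.7x2 + 5.2x3 + 1x4 ≥ 14.3   (fibre)
  24x1 + 41x2 + 12x3 + 2x4 ≥ 87   (carbohydrate)
  36x1 + 33x2 + 63x3 + 259x4 ≥ 347   (calcium)
  2x1 + 8x2 + 4x3 + 9x4 ≥ 24   (protein)
  x1, x2, x3, x4 ≥ 0.
The cheapest feasible vertex uses only quinoa, tofu; sweet potato, broccoli are not used. The fibre and calcium requirements are met with equality.
Optimal quantities: quinoa = 2.326 servings, tofu = 1.043 servings.
Cost = 1.14·2.326 + 0.81·1.043 = 3.4965.

£3.50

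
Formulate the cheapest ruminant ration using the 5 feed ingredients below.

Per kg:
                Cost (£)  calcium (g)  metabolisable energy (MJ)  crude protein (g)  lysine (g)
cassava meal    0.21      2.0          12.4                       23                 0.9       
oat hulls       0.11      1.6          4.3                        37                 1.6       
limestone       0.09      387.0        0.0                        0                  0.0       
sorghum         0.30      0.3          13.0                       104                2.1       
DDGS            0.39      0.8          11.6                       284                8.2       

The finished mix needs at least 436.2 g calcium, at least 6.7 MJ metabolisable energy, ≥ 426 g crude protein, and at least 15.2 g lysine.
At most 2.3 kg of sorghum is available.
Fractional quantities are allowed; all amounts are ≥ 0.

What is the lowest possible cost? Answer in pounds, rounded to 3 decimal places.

Treat it as an LP. Let x1 = kg of cassava meal, x2 = kg of oat hulls, x3 = kg of limestone, x4 = kg of sorghum, x5 = kg of DDGS.
Minimise 0.21x1 + 0.11x2 + 0.09x3 + 0.3x4 + 0.39x5 with:
  2x1 + 1.6x2 + 387x3 + 0.3x4 + 0.8x5 ≥ 436.2   (calcium)
  12.4x1 + 4.3x2 + 13x4 + 11.6x5 ≥ 6.7   (metabolisable energy)
  23x1 + 37x2 + 104x4 + 284x5 ≥ 426   (crude protein)
  0.9x1 + 1.6x2 + 2.1x4 + 8.2x5 ≥ 15.2   (lysine)
  x4 ≤ 2.3
  x1, x2, x3, x4, x5 ≥ 0.
The optimal basis is {limestone, DDGS}; cassava meal, oat hulls, sorghum drop out. There the calcium and lysine constraints are tight.
Optimal quantities: limestone = 1.123 kg, DDGS = 1.854 kg.
Cost = 0.09·1.123 + 0.39·1.854 = 0.82413.

£0.824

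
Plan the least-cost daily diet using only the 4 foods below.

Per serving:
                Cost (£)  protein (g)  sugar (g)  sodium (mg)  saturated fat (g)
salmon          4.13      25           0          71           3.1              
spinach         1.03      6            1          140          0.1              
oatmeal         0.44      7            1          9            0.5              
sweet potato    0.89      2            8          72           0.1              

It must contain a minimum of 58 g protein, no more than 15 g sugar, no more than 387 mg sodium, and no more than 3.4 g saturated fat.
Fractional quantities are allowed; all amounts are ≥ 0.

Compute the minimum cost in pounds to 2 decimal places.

This is a linear program. Let x1 = servings of salmon, x2 = servings of spinach, x3 = servings of oatmeal, x4 = servings of sweet potato.
min 4.13x1 + 1.03x2 + 0.44x3 + 0.89x4 s.t.:
  25x1 + 6x2 + 7x3 + 2x4 ≥ 58   (protein)
  1x2 + 1x3 + 8x4 ≤ 15   (sugar)
  71x1 + 140x2 + 9x3 + 72x4 ≤ 387   (sodium)
  3.1x1 + 0.1x2 + 0.5x3 + 0.1x4 ≤ 3.4   (saturated fat)
  x1, x2, x3, x4 ≥ 0.
The cheapest feasible vertex uses only spinach, oatmeal; salmon, sweet potato are not used. The protein and saturated fat requirements are met with equality.
So spinach = 2.261 servings, oatmeal = 6.348 servings.
Objective = 1.03·2.261 + 0.44·6.348 = 5.1220.

£5.12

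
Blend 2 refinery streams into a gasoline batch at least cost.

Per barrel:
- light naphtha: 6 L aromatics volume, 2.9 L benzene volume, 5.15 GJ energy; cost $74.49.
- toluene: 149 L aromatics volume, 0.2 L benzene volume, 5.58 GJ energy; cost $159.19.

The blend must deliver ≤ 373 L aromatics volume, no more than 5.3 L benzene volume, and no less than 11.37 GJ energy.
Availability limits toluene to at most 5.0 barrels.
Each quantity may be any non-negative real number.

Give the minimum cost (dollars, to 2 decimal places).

$193.87

Let x1 = barrels of light naphtha, x2 = barrels of toluene.
Minimise 74.49x1 + 159.19x2 s.t.:
  6x1 + 149x2 ≤ 373   (aromatics volume)
  2.9x1 + 0.2x2 ≤ 5.3   (benzene volume)
  5.15x1 + 5.58x2 ≥ 11.37   (energy)
  x2 ≤ 5
  x1, x2 ≥ 0.
Both inputs are positive at the optimum. The benzene volume and energy requirements are met with equality.
That vertex is x1 = 1.80174, x2 = 0.374736.
Objective = 74.49·1.80174 + 159.19·0.374736 = 193.8658.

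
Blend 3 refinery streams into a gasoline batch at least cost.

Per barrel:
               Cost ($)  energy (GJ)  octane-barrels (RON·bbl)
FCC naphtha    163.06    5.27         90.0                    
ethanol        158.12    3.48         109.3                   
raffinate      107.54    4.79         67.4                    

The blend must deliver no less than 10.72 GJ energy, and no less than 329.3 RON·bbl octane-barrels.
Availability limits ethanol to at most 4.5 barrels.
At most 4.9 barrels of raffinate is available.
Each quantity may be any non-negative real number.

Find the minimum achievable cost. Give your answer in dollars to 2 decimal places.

This is a linear program. Let x1 = barrels of FCC naphtha, x2 = barrels of ethanol, x3 = barrels of raffinate.
min 163.06x1 + 158.12x2 + 107.54x3 s.t.:
  5.27x1 + 3.48x2 + 4.79x3 ≥ 10.72   (energy)
  90x1 + 109.3x2 + 67.4x3 ≥ 329.3   (octane-barrels)
  x2 ≤ 4.5
  x3 ≤ 4.9
  x1, x2, x3 ≥ 0.
The minimum-cost mix takes nothing from FCC naphtha — only ethanol, raffinate. There the energy and octane-barrels constraints are tight.
Solving gives x2 = 2.9579, x3 = 0.08904.
Cost = 158.12·2.9579 + 107.54·0.08904 = 477.2785.

$477.28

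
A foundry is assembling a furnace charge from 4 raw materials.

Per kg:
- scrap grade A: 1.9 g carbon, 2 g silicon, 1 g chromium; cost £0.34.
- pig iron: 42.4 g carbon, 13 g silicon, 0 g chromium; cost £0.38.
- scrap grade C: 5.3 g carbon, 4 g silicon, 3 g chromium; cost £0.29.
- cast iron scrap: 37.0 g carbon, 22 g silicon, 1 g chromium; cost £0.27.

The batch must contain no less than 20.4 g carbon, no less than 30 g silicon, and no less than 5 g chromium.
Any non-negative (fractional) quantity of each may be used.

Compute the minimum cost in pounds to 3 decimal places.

This is a linear program. Let x1 = kg of scrap grade A, x2 = kg of pig iron, x3 = kg of scrap grade C, x4 = kg of cast iron scrap.
Minimise 0.34x1 + 0.38x2 + 0.29x3 + 0.27x4 with:
  1.9x1 + 42.4x2 + 5.3x3 + 37x4 ≥ 20.4   (carbon)
  2x1 + 13x2 + 4x3 + 22x4 ≥ 30   (silicon)
  1x1 + 3x3 + 1x4 ≥ 5   (chromium)
  x1, x2, x3, x4 ≥ 0.
The cheapest feasible vertex uses only scrap grade C, cast iron scrap; scrap grade A, pig iron are not used. The silicon and chromium requirements are met with equality.
That vertex is x3 = 1.29, x4 = 1.129.
Cost = 0.29·1.29 + 0.27·1.129 = 0.67893.

£0.679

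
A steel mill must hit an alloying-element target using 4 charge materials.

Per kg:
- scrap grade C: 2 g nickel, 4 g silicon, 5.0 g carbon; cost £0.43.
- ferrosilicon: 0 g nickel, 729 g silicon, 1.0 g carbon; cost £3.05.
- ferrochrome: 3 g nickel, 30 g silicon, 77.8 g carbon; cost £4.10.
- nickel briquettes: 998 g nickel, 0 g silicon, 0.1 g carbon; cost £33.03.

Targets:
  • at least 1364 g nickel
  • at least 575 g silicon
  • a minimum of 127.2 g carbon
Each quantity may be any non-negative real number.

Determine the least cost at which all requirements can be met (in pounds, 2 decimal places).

Treat it as an LP. Let x1 = kg of scrap grade C, x2 = kg of ferrosilicon, x3 = kg of ferrochrome, x4 = kg of nickel briquettes.
min 0.43x1 + 3.05x2 + 4.1x3 + 33.03x4 s.t.:
  2x1 + 3x3 + 998x4 ≥ 1364   (nickel)
  4x1 + 729x2 + 30x3 ≥ 575   (silicon)
  5x1 + 1x2 + 77.8x3 + 0.1x4 ≥ 127.2   (carbon)
  x1, x2, x3, x4 ≥ 0.
The minimum-cost mix takes nothing from scrap grade C — only ferrosilicon, ferrochrome, nickel briquettes. There the nickel, silicon, carbon constraints are tight.
That vertex is x2 = 0.72192, x3 = 1.6239, x4 = 1.3619.
Cost = 3.05·0.72192 + 4.1·1.6239 + 33.03·1.3619 = 53.8434.

£53.84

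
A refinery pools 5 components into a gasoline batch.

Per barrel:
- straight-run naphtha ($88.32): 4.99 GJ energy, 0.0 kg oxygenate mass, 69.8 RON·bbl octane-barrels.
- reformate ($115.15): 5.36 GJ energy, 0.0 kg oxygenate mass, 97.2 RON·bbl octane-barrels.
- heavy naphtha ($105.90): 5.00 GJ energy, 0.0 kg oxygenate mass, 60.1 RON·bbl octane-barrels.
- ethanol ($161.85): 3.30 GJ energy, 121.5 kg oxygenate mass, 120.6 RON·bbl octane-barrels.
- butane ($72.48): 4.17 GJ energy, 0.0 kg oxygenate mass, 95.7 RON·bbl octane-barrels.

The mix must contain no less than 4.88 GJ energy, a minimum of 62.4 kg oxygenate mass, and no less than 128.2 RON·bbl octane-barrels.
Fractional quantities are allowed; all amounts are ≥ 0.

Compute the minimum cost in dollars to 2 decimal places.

$138.49

Set it up as a linear program. Let x1 = barrels of straight-run naphtha, x2 = barrels of reformate, x3 = barrels of heavy naphtha, x4 = barrels of ethanol, x5 = barrels of butane.
Minimise 88.32x1 + 115.15x2 + 105.9x3 + 161.85x4 + 72.48x5 subject to:
  4.99x1 + 5.36x2 + 5x3 + 3.3x4 + 4.17x5 ≥ 4.88   (energy)
  121.5x4 ≥ 62.4   (oxygenate mass)
  69.8x1 + 97.2x2 + 60.1x3 + 120.6x4 + 95.7x5 ≥ 128.2   (octane-barrels)
  x1, x2, x3, x4, x5 ≥ 0.
At the optimum only ethanol, butane are positive (straight-run naphtha, reformate, heavy naphtha = 0). The energy and oxygenate mass requirements are met with equality.
Optimal quantities: ethanol = 0.5136 barrels, butane = 0.7638 barrels.
Cost = 161.85·0.5136 + 72.48·0.7638 = 138.4864.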